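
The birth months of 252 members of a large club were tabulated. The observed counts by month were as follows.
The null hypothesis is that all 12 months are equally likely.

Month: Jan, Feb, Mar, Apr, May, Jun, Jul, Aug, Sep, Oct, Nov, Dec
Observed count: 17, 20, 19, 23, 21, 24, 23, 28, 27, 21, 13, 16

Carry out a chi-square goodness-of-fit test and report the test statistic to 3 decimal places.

Expected count for each of the 12 categories: 252/12 = 21.
χ² = (17−21)²/21 + (20−21)²/21 + (19−21)²/21 + (23−21)²/21 + (21−21)²/21 + (24−21)²/21 + (23−21)²/21 + (28−21)²/21 + (27−21)²/21 + (21−21)²/21 + (13−21)²/21 + (16−21)²/21
   = 0.7619 + 0.0476 + 0.1905 + 0.1905 + 0.0000 + 0.4286 + 0.1905 + 2.3333 + 1.7143 + 0.0000 + 3.0476 + 1.1905
Sum = 10.095

10.095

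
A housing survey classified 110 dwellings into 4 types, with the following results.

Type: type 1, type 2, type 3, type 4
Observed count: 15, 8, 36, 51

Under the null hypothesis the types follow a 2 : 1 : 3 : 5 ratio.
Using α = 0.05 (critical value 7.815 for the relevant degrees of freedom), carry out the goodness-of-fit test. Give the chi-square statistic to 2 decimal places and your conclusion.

Ratio total = 11. Expected counts: 110×2/11 = 20, 110×1/11 = 10, 110×3/11 = 30, 110×5/11 = 50.
type 1: (15 − 20)²/20 = 25/20 = 1.250
type 2: (8 − 10)²/10 = 4/10 = 0.400
type 3: (36 − 30)²/30 = 36/30 = 1.200
type 4: (51 − 50)²/50 = 1/50 = 0.020
Sum = 2.87
df = 3. Since 2.87 < 7.815, we do not reject H₀.

2.87; do not reject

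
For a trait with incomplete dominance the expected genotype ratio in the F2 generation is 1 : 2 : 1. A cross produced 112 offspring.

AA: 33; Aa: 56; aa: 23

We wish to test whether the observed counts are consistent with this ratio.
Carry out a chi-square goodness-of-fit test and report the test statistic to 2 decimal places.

1.79

Ratio total = 4. Expected counts: 112×1/4 = 28, 112×2/4 = 56, 112×1/4 = 28.
AA: (33 − 28)²/28 = 25/28 = 0.893
Aa: (56 − 56)²/56 = 0/56 = 0.000
aa: (23 − 28)²/28 = 25/28 = 0.893
Sum = 1.79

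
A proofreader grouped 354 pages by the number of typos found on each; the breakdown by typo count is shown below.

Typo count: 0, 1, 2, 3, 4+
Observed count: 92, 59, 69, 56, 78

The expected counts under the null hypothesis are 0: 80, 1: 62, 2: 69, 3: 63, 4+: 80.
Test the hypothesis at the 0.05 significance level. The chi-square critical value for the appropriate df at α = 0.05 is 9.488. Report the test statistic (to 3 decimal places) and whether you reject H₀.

2.773; do not reject

0: (92 − 80)²/80 = 144/80 = 1.8000
1: (59 − 62)²/62 = 9/62 = 0.1452
2: (69 − 69)²/69 = 0/69 = 0.0000
3: (56 − 63)²/63 = 49/63 = 0.7778
4+: (78 − 80)²/80 = 4/80 = 0.0500
Sum = 2.773
df = 4. Since 2.773 < 9.488, we do not reject H₀.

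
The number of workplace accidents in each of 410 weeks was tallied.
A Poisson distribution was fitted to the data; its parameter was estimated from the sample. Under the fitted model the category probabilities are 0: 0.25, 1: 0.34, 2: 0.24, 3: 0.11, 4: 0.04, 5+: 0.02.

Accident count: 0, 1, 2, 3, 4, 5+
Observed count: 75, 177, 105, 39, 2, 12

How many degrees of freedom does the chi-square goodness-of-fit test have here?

4

There are k = 6 categories and 1 parameter estimated from the data, so df = 6 − 1 − 1 = 4.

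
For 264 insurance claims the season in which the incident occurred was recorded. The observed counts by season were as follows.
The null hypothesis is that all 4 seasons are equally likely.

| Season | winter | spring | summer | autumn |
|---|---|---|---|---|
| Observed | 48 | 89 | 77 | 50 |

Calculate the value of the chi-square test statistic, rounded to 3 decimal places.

18.636

Expected count for each of the 4 categories: 264/4 = 66.
χ² = (48−66)²/66 + (89−66)²/66 + (77−66)²/66 + (50−66)²/66
   = 4.9091 + 8.0152 + 1.8333 + 3.8788
Sum = 18.636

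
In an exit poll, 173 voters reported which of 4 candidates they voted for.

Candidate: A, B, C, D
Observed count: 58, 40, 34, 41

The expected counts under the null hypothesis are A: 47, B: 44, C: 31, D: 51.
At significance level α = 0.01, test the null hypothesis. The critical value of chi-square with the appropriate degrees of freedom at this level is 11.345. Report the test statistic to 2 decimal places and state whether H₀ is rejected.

5.19; do not reject

A: (58 − 47)²/47 = 121/47 = 2.574
B: (40 − 44)²/44 = 16/44 = 0.364
C: (34 − 31)²/31 = 9/31 = 0.290
D: (41 − 51)²/51 = 100/51 = 1.961
Sum = 5.19
df = 3. Since 5.19 < 11.345, we do not reject H₀.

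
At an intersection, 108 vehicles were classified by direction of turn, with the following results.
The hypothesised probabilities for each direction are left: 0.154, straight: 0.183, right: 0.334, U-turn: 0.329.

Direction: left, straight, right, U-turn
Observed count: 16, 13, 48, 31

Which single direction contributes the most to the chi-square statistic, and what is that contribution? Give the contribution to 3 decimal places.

Expected counts E_i = n·p_i: 108×0.154 = 16.632, 108×0.183 = 19.764, 108×0.334 = 36.072, 108×0.329 = 35.532.
cat           O        E   (O−E)²/E
left         16   16.632     0.0240
straight     13   19.764     2.3149
right        48   36.072     3.9443
U-turn       31   35.532     0.5780
The largest term is for right: 3.944.

right, 3.944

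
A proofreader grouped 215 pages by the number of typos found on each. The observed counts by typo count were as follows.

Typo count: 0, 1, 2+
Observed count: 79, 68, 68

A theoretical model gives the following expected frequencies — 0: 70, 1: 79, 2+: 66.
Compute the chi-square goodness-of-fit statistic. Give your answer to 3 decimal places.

2.749

cat         O        E   (O−E)²/E
0          79       70     1.1571
1          68       79     1.5316
2+         68       66     0.0606
Sum = 2.749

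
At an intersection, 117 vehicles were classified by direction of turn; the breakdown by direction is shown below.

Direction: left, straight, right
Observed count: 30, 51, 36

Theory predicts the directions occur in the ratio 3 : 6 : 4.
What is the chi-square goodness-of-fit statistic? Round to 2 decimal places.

0.50

Ratio total = 13. Expected counts: 117×3/13 = 27, 117×6/13 = 54, 117×4/13 = 36.
cat           O        E   (O−E)²/E
left         30       27      0.333
straight     51       54      0.167
right        36       36      0.000
Sum = 0.50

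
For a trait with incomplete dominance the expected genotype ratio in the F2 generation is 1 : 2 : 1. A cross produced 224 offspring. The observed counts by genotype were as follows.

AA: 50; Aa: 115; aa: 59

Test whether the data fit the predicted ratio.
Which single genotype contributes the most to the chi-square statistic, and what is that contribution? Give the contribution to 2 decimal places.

Ratio total = 4. Expected counts: 224×1/4 = 56, 224×2/4 = 112, 224×1/4 = 56.
χ² = (50−56)²/56 + (115−112)²/112 + (59−56)²/56
   = 0.643 + 0.080 + 0.161
The largest term is for AA: 0.64.

AA, 0.64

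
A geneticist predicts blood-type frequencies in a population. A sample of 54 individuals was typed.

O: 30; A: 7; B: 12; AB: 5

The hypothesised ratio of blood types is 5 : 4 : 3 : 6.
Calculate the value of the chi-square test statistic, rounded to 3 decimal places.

27.472

Ratio total = 18. Expected counts: 54×5/18 = 15, 54×4/18 = 12, 54×3/18 = 9, 54×6/18 = 18.
χ² = (30−15)²/15 + (7−12)²/12 + (12−9)²/9 + (5−18)²/18
   = 15.0000 + 2.0833 + 1.0000 + 9.3889
Sum = 27.472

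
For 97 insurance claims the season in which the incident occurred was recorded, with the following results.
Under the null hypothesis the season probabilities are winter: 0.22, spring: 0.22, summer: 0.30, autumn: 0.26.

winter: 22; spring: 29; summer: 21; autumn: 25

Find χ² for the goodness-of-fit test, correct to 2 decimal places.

5.03

Expected counts E_i = n·p_i: 97×0.22 = 21.34, 97×0.22 = 21.34, 97×0.30 = 29.1, 97×0.26 = 25.22.
χ² = (22−21.34)²/21.34 + (29−21.34)²/21.34 + (21−29.1)²/29.1 + (25−25.22)²/25.22
   = 0.020 + 2.750 + 2.255 + 0.002
Sum = 5.03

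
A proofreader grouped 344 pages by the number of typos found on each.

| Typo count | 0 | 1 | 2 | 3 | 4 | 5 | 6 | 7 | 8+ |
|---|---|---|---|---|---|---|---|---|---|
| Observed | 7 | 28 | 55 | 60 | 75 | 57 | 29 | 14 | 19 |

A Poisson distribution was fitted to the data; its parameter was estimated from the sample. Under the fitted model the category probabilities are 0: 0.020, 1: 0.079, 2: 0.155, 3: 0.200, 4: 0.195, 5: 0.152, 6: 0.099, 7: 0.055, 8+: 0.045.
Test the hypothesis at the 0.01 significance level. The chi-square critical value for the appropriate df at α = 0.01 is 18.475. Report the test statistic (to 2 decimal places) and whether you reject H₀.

5.40; do not reject

Expected counts E_i = n·p_i: 344×0.020 = 6.88, 344×0.079 = 27.176, 344×0.155 = 53.32, 344×0.200 = 68.8, 344×0.195 = 67.08, 344×0.152 = 52.288, 344×0.099 = 34.056, 344×0.055 = 18.92, 344×0.045 = 15.48.
χ² = (7−6.88)²/6.88 + (28−27.176)²/27.176 + (55−53.32)²/53.32 + (60−68.8)²/68.8 + (75−67.08)²/67.08 + (57−52.288)²/52.288 + (29−34.056)²/34.056 + (14−18.92)²/18.92 + (19−15.48)²/15.48
   = 0.002 + 0.025 + 0.053 + 1.126 + 0.935 + 0.425 + 0.751 + 1.279 + 0.800
Sum = 5.40
df = 7. Since 5.40 < 18.475, we do not reject H₀.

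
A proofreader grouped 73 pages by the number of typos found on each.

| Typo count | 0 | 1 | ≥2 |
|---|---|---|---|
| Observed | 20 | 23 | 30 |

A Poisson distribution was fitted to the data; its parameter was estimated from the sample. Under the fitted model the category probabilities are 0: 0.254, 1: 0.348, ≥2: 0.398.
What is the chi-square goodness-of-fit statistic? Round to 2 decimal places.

Expected counts E_i = n·p_i: 73×0.254 = 18.542, 73×0.348 = 25.404, 73×0.398 = 29.054.
0: (20 − 18.542)²/18.542 = 2.125764/18.542 = 0.115
1: (23 − 25.404)²/25.404 = 5.779216/25.404 = 0.227
≥2: (30 − 29.054)²/29.054 = 0.894916/29.054 = 0.031
Sum = 0.37

0.37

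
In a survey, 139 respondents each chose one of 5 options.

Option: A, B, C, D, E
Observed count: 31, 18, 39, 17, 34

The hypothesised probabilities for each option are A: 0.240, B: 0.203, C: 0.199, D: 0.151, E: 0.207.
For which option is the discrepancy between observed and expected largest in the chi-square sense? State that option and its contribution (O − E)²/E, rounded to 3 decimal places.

Expected counts E_i = n·p_i: 139×0.240 = 33.36, 139×0.203 = 28.217, 139×0.199 = 27.661, 139×0.151 = 20.989, 139×0.207 = 28.773.
A: (31 − 33.36)²/33.36 = 5.5696/33.36 = 0.1670
B: (18 − 28.217)²/28.217 = 104.387089/28.217 = 3.6994
C: (39 − 27.661)²/27.661 = 128.572921/27.661 = 4.6482
D: (17 − 20.989)²/20.989 = 15.912121/20.989 = 0.7581
E: (34 − 28.773)²/28.773 = 27.321529/28.773 = 0.9496
The largest term is for C: 4.648.

C, 4.648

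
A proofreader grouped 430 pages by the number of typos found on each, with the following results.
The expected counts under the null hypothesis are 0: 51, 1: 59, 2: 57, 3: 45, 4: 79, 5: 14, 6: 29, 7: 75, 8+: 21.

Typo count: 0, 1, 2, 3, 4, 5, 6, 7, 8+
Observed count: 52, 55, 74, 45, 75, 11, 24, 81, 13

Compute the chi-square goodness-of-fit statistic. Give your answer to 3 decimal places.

10.596

cat         O        E   (O−E)²/E
0          52       51     0.0196
1          55       59     0.2712
2          74       57     5.0702
3          45       45     0.0000
4          75       79     0.2025
5          11       14     0.6429
6          24       29     0.8621
7          81       75     0.4800
8+         13       21     3.0476
Sum = 10.596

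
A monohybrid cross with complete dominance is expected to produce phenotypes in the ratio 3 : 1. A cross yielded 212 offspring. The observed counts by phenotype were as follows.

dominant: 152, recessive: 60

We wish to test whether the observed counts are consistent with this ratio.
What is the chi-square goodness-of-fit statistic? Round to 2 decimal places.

1.23

Ratio total = 4. Expected counts: 212×3/4 = 159, 212×1/4 = 53.
χ² = (152−159)²/159 + (60−53)²/53
   = 0.308 + 0.925
Sum = 1.23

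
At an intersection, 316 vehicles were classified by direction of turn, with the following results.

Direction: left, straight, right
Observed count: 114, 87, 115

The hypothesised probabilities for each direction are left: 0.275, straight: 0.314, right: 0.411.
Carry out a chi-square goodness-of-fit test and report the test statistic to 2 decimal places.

Expected counts E_i = n·p_i: 316×0.275 = 86.9, 316×0.314 = 99.224, 316×0.411 = 129.876.
χ² = (114−86.9)²/86.9 + (87−99.224)²/99.224 + (115−129.876)²/129.876
   = 8.451 + 1.506 + 1.704
Sum = 11.66

11.66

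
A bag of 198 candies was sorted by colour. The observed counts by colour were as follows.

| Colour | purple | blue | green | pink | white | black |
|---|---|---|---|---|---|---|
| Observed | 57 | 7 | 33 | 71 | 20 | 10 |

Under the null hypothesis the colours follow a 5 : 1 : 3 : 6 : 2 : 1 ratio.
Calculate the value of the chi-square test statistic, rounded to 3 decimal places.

Ratio total = 18. Expected counts: 198×5/18 = 55, 198×1/18 = 11, 198×3/18 = 33, 198×6/18 = 66, 198×2/18 = 22, 198×1/18 = 11.
cat         O        E   (O−E)²/E
purple     57       55     0.0727
blue        7       11     1.4545
green      33       33     0.0000
pink       71       66     0.3788
white      20       22     0.1818
black      10       11     0.0909
Sum = 2.179

2.179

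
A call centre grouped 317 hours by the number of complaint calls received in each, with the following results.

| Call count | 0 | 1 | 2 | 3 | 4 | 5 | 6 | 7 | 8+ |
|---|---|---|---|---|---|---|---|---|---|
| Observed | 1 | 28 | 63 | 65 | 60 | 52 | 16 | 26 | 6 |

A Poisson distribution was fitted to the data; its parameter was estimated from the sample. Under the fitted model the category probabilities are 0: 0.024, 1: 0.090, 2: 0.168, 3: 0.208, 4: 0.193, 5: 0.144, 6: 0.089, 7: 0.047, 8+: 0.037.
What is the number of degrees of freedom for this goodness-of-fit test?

7

There are k = 9 categories and 1 parameter estimated from the data, so df = 9 − 1 − 1 = 7.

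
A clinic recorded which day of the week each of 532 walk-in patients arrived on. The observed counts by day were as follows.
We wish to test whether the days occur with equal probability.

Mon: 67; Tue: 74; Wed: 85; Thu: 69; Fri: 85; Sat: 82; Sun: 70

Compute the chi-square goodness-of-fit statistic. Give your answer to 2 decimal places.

4.84

Expected count for each of the 7 categories: 532/7 = 76.
χ² = (67−76)²/76 + (74−76)²/76 + (85−76)²/76 + (69−76)²/76 + (85−76)²/76 + (82−76)²/76 + (70−76)²/76
   = 1.066 + 0.053 + 1.066 + 0.645 + 1.066 + 0.474 + 0.474
Sum = 4.84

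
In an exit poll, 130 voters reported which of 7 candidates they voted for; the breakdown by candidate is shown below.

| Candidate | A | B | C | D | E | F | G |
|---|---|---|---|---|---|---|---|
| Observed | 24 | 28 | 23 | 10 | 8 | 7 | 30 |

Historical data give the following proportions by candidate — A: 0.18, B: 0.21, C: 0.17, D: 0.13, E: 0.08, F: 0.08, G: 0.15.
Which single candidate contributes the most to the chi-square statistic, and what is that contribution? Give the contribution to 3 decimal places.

G, 5.654

Expected counts E_i = n·p_i: 130×0.18 = 23.4, 130×0.21 = 27.3, 130×0.17 = 22.1, 130×0.13 = 16.9, 130×0.08 = 10.4, 130×0.08 = 10.4, 130×0.15 = 19.5.
A: (24 − 23.4)²/23.4 = 0.36/23.4 = 0.0154
B: (28 − 27.3)²/27.3 = 0.49/27.3 = 0.0179
C: (23 − 22.1)²/22.1 = 0.81/22.1 = 0.0367
D: (10 − 16.9)²/16.9 = 47.61/16.9 = 2.8172
E: (8 − 10.4)²/10.4 = 5.76/10.4 = 0.5538
F: (7 − 10.4)²/10.4 = 11.56/10.4 = 1.1115
G: (30 − 19.5)²/19.5 = 110.25/19.5 = 5.6538
The largest term is for G: 5.654.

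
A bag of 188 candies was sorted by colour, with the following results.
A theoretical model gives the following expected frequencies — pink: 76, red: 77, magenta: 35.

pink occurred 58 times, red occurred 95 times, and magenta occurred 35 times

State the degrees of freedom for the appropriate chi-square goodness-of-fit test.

There are k = 3 categories and no parameters were estimated from the data, so df = 3 − 1 = 2.

2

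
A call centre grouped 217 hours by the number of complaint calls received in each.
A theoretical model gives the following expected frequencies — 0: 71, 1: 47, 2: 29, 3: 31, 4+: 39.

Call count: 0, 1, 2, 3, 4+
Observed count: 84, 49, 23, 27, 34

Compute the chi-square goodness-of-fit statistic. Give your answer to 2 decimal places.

0: (84 − 71)²/71 = 169/71 = 2.380
1: (49 − 47)²/47 = 4/47 = 0.085
2: (23 − 29)²/29 = 36/29 = 1.241
3: (27 − 31)²/31 = 16/31 = 0.516
4+: (34 − 39)²/39 = 25/39 = 0.641
Sum = 4.86

4.86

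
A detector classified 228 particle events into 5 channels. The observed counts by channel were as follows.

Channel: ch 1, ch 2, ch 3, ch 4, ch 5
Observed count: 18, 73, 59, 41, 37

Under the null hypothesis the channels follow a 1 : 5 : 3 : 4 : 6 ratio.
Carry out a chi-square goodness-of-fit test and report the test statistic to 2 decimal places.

Ratio total = 19. Expected counts: 228×1/19 = 12, 228×5/19 = 60, 228×3/19 = 36, 228×4/19 = 48, 228×6/19 = 72.
cat         O        E   (O−E)²/E
ch 1       18       12      3.000
ch 2       73       60      2.817
ch 3       59       36     14.694
ch 4       41       48      1.021
ch 5       37       72     17.014
Sum = 38.55

38.55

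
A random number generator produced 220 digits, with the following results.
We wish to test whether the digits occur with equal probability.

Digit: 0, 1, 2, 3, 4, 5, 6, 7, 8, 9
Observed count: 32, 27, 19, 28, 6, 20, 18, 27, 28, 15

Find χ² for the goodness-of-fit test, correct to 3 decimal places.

25.273

Under H₀ each category has probability 1/10, so each expected count is 220/10 = 22.
χ² = (32−22)²/22 + (27−22)²/22 + (19−22)²/22 + (28−22)²/22 + (6−22)²/22 + (20−22)²/22 + (18−22)²/22 + (27−22)²/22 + (28−22)²/22 + (15−22)²/22
   = 4.5455 + 1.1364 + 0.4091 + 1.6364 + 11.6364 + 0.1818 + 0.7273 + 1.1364 + 1.6364 + 2.2273
Sum = 25.273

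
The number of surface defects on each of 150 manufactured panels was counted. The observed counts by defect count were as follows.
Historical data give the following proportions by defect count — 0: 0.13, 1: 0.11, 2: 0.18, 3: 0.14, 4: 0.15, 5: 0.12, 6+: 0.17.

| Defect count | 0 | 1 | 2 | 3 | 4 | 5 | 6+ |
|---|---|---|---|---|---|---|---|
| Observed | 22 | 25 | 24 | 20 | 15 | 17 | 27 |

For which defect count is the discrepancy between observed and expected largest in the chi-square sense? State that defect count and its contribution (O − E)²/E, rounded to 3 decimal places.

1, 4.379

Expected counts E_i = n·p_i: 150×0.13 = 19.5, 150×0.11 = 16.5, 150×0.18 = 27, 150×0.14 = 21, 150×0.15 = 22.5, 150×0.12 = 18, 150×0.17 = 25.5.
cat         O        E   (O−E)²/E
0          22     19.5     0.3205
1          25     16.5     4.3788
2          24       27     0.3333
3          20       21     0.0476
4          15     22.5     2.5000
5          17       18     0.0556
6+         27     25.5     0.0882
The largest term is for 1: 4.379.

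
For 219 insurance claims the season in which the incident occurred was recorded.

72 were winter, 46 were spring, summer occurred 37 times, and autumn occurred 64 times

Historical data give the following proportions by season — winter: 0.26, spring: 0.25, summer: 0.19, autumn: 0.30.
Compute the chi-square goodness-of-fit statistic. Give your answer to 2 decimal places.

Expected counts E_i = n·p_i: 219×0.26 = 56.94, 219×0.25 = 54.75, 219×0.19 = 41.61, 219×0.30 = 65.7.
winter: (72 − 56.94)²/56.94 = 226.8036/56.94 = 3.983
spring: (46 − 54.75)²/54.75 = 76.5625/54.75 = 1.398
summer: (37 − 41.61)²/41.61 = 21.2521/41.61 = 0.511
autumn: (64 − 65.7)²/65.7 = 2.89/65.7 = 0.044
Sum = 5.94

5.94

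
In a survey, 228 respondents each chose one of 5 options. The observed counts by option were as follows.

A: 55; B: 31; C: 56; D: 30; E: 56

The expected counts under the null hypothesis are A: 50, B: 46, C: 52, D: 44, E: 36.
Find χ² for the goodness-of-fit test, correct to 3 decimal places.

21.265

A: (55 − 50)²/50 = 25/50 = 0.5000
B: (31 − 46)²/46 = 225/46 = 4.8913
C: (56 − 52)²/52 = 16/52 = 0.3077
D: (30 − 44)²/44 = 196/44 = 4.4545
E: (56 − 36)²/36 = 400/36 = 11.1111
Sum = 21.265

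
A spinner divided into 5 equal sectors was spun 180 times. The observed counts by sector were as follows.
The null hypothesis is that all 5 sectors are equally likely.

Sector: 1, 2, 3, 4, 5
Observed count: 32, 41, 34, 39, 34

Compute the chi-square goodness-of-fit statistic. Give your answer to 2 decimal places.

1.61

Expected count for each of the 5 categories: 180/5 = 36.
χ² = (32−36)²/36 + (41−36)²/36 + (34−36)²/36 + (39−36)²/36 + (34−36)²/36
   = 0.444 + 0.694 + 0.111 + 0.250 + 0.111
Sum = 1.61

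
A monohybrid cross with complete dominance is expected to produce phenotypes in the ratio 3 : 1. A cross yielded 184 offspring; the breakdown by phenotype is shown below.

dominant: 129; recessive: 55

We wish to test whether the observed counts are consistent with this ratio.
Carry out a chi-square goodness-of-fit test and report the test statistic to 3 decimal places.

Ratio total = 4. Expected counts: 184×3/4 = 138, 184×1/4 = 46.
dominant: (129 − 138)²/138 = 81/138 = 0.5870
recessive: (55 − 46)²/46 = 81/46 = 1.7609
Sum = 2.348

2.348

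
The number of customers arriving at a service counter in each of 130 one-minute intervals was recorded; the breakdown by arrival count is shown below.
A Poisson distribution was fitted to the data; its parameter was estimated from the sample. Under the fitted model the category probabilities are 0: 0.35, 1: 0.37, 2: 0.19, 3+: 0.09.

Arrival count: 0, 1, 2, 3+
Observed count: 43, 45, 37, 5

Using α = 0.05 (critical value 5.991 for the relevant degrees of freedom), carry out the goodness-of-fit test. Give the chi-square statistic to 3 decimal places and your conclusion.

Expected counts E_i = n·p_i: 130×0.35 = 45.5, 130×0.37 = 48.1, 130×0.19 = 24.7, 130×0.09 = 11.7.
0: (43 − 45.5)²/45.5 = 6.25/45.5 = 0.1374
1: (45 − 48.1)²/48.1 = 9.61/48.1 = 0.1998
2: (37 − 24.7)²/24.7 = 151.29/24.7 = 6.1251
3+: (5 − 11.7)²/11.7 = 44.89/11.7 = 3.8368
Sum = 10.299
df = 2. Since 10.299 > 5.991, we reject H₀.

10.299; reject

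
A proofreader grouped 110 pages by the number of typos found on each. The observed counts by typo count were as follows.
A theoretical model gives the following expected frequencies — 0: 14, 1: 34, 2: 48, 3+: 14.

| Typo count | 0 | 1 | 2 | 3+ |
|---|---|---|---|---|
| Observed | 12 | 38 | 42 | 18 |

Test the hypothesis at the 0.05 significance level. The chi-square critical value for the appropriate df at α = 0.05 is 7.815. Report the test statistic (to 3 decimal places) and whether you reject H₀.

2.649; do not reject

0: (12 − 14)²/14 = 4/14 = 0.2857
1: (38 − 34)²/34 = 16/34 = 0.4706
2: (42 − 48)²/48 = 36/48 = 0.7500
3+: (18 − 14)²/14 = 16/14 = 1.1429
Sum = 2.649
df = 3. Since 2.649 < 7.815, we do not reject H₀.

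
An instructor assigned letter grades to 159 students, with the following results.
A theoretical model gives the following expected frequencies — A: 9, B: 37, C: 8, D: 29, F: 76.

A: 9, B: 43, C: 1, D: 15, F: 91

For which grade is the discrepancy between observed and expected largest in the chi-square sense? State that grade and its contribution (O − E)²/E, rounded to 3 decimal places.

χ² = (9−9)²/9 + (43−37)²/37 + (1−8)²/8 + (15−29)²/29 + (91−76)²/76
   = 0.0000 + 0.9730 + 6.1250 + 6.7586 + 2.9605
The largest term is for D: 6.759.

D, 6.759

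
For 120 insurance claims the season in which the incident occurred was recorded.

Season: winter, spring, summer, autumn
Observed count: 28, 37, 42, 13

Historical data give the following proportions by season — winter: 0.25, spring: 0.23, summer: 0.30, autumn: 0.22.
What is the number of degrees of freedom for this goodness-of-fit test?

There are k = 4 categories and no parameters were estimated from the data, so df = 4 − 1 = 3.

3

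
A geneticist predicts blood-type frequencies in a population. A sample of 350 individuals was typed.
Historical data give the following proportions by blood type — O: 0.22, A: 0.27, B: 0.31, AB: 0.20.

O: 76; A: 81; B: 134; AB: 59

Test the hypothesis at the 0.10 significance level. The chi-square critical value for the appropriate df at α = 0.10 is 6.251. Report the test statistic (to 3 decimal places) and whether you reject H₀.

9.663; reject

Expected counts E_i = n·p_i: 350×0.22 = 77, 350×0.27 = 94.5, 350×0.31 = 108.5, 350×0.20 = 70.
O: (76 − 77)²/77 = 1/77 = 0.0130
A: (81 − 94.5)²/94.5 = 182.25/94.5 = 1.9286
B: (134 − 108.5)²/108.5 = 650.25/108.5 = 5.9931
AB: (59 − 70)²/70 = 121/70 = 1.7286
Sum = 9.663
df = 3. Since 9.663 > 6.251, we reject H₀.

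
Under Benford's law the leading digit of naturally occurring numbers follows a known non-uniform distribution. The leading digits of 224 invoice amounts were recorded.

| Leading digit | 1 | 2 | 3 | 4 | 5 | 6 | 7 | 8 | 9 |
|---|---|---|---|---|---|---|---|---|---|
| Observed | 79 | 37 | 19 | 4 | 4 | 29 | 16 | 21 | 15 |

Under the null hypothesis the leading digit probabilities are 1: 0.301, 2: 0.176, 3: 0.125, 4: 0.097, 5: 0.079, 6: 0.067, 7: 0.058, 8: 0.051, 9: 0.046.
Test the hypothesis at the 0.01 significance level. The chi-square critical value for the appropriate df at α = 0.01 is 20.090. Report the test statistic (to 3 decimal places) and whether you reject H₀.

54.002; reject

Expected counts E_i = n·p_i: 224×0.301 = 67.424, 224×0.176 = 39.424, 224×0.125 = 28, 224×0.097 = 21.728, 224×0.079 = 17.696, 224×0.067 = 15.008, 224×0.058 = 12.992, 224×0.051 = 11.424, 224×0.046 = 10.304.
χ² = (79−67.424)²/67.424 + (37−39.424)²/39.424 + (19−28)²/28 + (4−21.728)²/21.728 + (4−17.696)²/17.696 + (29−15.008)²/15.008 + (16−12.992)²/12.992 + (21−11.424)²/11.424 + (15−10.304)²/10.304
   = 1.9875 + 0.1490 + 2.8929 + 14.4644 + 10.6002 + 13.0448 + 0.6964 + 8.0269 + 2.1402
Sum = 54.002
df = 8. Since 54.002 > 20.090, we reject H₀.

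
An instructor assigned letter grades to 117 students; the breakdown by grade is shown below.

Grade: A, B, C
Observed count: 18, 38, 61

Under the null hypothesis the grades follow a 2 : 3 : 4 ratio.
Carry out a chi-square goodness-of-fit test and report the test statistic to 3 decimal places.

Ratio total = 9. Expected counts: 117×2/9 = 26, 117×3/9 = 39, 117×4/9 = 52.
χ² = (18−26)²/26 + (38−39)²/39 + (61−52)²/52
   = 2.4615 + 0.0256 + 1.5577
Sum = 4.045

4.045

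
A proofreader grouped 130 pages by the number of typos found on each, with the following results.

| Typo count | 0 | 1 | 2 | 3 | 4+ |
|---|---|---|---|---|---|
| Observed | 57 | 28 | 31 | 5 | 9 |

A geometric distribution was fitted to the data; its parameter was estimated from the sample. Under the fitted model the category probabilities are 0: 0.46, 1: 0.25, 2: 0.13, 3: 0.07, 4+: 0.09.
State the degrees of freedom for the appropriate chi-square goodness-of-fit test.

There are k = 5 categories and 1 parameter estimated from the data, so df = 5 − 1 − 1 = 3.

3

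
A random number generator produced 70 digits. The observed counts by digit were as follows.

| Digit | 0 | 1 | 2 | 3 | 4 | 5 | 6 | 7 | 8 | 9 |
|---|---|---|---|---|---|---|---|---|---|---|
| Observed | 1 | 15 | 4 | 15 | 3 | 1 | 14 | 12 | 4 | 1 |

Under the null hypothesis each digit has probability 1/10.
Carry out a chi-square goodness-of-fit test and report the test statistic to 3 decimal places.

Under H₀ each category has probability 1/10, so each expected count is 70/10 = 7.
cat         O        E   (O−E)²/E
0           1        7     5.1429
1          15        7     9.1429
2           4        7     1.2857
3          15        7     9.1429
4           3        7     2.2857
5           1        7     5.1429
6          14        7     7.0000
7          12        7     3.5714
8           4        7     1.2857
9           1        7     5.1429
Sum = 49.143

49.143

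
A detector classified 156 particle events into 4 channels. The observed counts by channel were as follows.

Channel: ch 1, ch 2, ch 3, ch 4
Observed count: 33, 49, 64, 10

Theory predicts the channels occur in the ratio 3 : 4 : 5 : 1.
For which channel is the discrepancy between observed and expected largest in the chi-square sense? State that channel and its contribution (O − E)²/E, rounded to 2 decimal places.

ch 4, 0.33

Ratio total = 13. Expected counts: 156×3/13 = 36, 156×4/13 = 48, 156×5/13 = 60, 156×1/13 = 12.
cat         O        E   (O−E)²/E
ch 1       33       36      0.250
ch 2       49       48      0.021
ch 3       64       60      0.267
ch 4       10       12      0.333
The largest term is for ch 4: 0.33.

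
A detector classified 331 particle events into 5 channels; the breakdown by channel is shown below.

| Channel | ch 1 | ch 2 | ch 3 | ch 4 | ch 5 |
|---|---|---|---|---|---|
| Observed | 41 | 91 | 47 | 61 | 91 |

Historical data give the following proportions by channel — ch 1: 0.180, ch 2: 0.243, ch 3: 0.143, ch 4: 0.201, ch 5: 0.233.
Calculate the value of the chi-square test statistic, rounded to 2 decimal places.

10.14

Expected counts E_i = n·p_i: 331×0.180 = 59.58, 331×0.243 = 80.433, 331×0.143 = 47.333, 331×0.201 = 66.531, 331×0.233 = 77.123.
cat         O        E   (O−E)²/E
ch 1       41    59.58      5.794
ch 2       91   80.433      1.388
ch 3       47   47.333      0.002
ch 4       61   66.531      0.460
ch 5       91   77.123      2.497
Sum = 10.14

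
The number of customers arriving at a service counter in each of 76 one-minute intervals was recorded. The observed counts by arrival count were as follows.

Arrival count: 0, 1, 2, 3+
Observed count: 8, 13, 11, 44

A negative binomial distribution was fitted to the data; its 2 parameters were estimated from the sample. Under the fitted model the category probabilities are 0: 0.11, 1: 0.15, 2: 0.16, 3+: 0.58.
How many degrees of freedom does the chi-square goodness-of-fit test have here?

There are k = 4 categories and 2 parameters estimated from the data, so df = 4 − 1 − 2 = 1.

1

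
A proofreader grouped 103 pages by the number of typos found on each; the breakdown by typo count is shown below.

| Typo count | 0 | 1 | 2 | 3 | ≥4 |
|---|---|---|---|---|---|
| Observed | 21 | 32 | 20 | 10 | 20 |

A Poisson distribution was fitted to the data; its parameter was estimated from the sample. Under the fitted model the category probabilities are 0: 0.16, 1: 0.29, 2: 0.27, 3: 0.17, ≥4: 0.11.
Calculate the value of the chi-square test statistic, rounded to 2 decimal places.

13.44

Expected counts E_i = n·p_i: 103×0.16 = 16.48, 103×0.29 = 29.87, 103×0.27 = 27.81, 103×0.17 = 17.51, 103×0.11 = 11.33.
0: (21 − 16.48)²/16.48 = 20.4304/16.48 = 1.240
1: (32 − 29.87)²/29.87 = 4.5369/29.87 = 0.152
2: (20 − 27.81)²/27.81 = 60.9961/27.81 = 2.193
3: (10 − 17.51)²/17.51 = 56.4001/17.51 = 3.221
≥4: (20 − 11.33)²/11.33 = 75.1689/11.33 = 6.635
Sum = 13.44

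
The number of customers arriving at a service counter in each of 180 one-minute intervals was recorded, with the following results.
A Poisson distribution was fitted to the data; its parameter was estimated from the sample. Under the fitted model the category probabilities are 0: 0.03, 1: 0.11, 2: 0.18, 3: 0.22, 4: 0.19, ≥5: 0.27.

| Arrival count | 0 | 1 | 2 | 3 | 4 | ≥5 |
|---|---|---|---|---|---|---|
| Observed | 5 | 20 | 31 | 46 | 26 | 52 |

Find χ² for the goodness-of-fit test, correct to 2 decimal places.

Expected counts E_i = n·p_i: 180×0.03 = 5.4, 180×0.11 = 19.8, 180×0.18 = 32.4, 180×0.22 = 39.6, 180×0.19 = 34.2, 180×0.27 = 48.6.
χ² = (5−5.4)²/5.4 + (20−19.8)²/19.8 + (31−32.4)²/32.4 + (46−39.6)²/39.6 + (26−34.2)²/34.2 + (52−48.6)²/48.6
   = 0.030 + 0.002 + 0.060 + 1.034 + 1.966 + 0.238
Sum = 3.33

3.33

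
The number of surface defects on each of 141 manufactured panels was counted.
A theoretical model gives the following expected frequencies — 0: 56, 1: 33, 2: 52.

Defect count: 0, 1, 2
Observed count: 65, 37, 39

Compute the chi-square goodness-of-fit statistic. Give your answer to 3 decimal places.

5.181

χ² = (65−56)²/56 + (37−33)²/33 + (39−52)²/52
   = 1.4464 + 0.4848 + 3.2500
Sum = 5.181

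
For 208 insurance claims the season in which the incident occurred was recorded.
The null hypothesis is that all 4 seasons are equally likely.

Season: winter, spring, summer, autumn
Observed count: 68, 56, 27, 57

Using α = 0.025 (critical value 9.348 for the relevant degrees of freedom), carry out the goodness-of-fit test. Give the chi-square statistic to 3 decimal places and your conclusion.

17.731; reject

Under H₀ each category has probability 1/4, so each expected count is 208/4 = 52.
winter: (68 − 52)²/52 = 256/52 = 4.9231
spring: (56 − 52)²/52 = 16/52 = 0.3077
summer: (27 − 52)²/52 = 625/52 = 12.0192
autumn: (57 − 52)²/52 = 25/52 = 0.4808
Sum = 17.731
df = 3. Since 17.731 > 9.348, we reject H₀.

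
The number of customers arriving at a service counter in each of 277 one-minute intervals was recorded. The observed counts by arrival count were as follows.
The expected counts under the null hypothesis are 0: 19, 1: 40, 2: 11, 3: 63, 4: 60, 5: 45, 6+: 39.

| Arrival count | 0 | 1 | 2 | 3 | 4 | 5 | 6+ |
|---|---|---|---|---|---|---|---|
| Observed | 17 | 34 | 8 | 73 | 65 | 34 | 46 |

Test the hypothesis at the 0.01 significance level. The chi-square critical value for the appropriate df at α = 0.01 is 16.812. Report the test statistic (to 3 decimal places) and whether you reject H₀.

χ² = (17−19)²/19 + (34−40)²/40 + (8−11)²/11 + (73−63)²/63 + (65−60)²/60 + (34−45)²/45 + (46−39)²/39
   = 0.2105 + 0.9000 + 0.8182 + 1.5873 + 0.4167 + 2.6889 + 1.2564
Sum = 7.878
df = 6. Since 7.878 < 16.812, we do not reject H₀.

7.878; do not reject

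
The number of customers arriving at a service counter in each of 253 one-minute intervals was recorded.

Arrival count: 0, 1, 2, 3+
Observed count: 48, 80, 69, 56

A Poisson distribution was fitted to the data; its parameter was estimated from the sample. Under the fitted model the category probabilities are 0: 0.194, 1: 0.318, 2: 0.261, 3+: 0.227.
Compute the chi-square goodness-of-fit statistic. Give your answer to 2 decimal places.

Expected counts E_i = n·p_i: 253×0.194 = 49.082, 253×0.318 = 80.454, 253×0.261 = 66.033, 253×0.227 = 57.431.
χ² = (48−49.082)²/49.082 + (80−80.454)²/80.454 + (69−66.033)²/66.033 + (56−57.431)²/57.431
   = 0.024 + 0.003 + 0.133 + 0.036
Sum = 0.20

0.20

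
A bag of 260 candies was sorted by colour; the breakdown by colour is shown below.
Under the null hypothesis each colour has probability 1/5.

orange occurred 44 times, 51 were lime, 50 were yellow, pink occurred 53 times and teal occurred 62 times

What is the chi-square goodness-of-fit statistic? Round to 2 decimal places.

Under H₀ each category has probability 1/5, so each expected count is 260/5 = 52.
orange: (44 − 52)²/52 = 64/52 = 1.231
lime: (51 − 52)²/52 = 1/52 = 0.019
yellow: (50 − 52)²/52 = 4/52 = 0.077
pink: (53 − 52)²/52 = 1/52 = 0.019
teal: (62 − 52)²/52 = 100/52 = 1.923
Sum = 3.27

3.27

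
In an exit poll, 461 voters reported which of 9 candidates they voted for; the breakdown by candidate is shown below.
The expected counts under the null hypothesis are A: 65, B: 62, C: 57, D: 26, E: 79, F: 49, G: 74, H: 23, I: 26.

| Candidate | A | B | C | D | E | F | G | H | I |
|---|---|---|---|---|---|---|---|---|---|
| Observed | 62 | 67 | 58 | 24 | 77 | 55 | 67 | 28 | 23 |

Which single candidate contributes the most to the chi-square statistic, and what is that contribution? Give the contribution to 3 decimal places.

χ² = (62−65)²/65 + (67−62)²/62 + (58−57)²/57 + (24−26)²/26 + (77−79)²/79 + (55−49)²/49 + (67−74)²/74 + (28−23)²/23 + (23−26)²/26
   = 0.1385 + 0.4032 + 0.0175 + 0.1538 + 0.0506 + 0.7347 + 0.6622 + 1.0870 + 0.3462
The largest term is for H: 1.087.

H, 1.087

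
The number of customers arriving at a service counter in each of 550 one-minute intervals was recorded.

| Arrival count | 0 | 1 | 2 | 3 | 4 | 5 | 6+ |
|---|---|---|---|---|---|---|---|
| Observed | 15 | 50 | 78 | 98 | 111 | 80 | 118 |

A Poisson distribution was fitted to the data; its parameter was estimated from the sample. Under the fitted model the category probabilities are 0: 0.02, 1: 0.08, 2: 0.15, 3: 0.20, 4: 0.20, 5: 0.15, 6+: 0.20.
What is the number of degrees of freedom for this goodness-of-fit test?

5

There are k = 7 categories and 1 parameter estimated from the data, so df = 7 − 1 − 1 = 5.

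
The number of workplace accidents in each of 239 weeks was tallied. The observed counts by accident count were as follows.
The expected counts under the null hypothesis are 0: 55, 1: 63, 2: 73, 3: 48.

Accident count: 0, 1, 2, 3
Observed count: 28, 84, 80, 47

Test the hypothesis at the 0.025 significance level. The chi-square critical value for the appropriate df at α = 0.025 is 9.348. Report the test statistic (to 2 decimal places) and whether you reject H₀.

20.95; reject

0: (28 − 55)²/55 = 729/55 = 13.255
1: (84 − 63)²/63 = 441/63 = 7.000
2: (80 − 73)²/73 = 49/73 = 0.671
3: (47 − 48)²/48 = 1/48 = 0.021
Sum = 20.95
df = 3. Since 20.95 > 9.348, we reject H₀.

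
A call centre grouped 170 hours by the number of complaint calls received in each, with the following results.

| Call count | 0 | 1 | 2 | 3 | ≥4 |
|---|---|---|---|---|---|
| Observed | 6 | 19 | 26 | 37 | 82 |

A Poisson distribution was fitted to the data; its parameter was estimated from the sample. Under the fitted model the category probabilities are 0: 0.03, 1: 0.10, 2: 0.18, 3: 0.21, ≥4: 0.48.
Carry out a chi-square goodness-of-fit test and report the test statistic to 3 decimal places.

1.135

Expected counts E_i = n·p_i: 170×0.03 = 5.1, 170×0.10 = 17, 170×0.18 = 30.6, 170×0.21 = 35.7, 170×0.48 = 81.6.
0: (6 − 5.1)²/5.1 = 0.81/5.1 = 0.1588
1: (19 − 17)²/17 = 4/17 = 0.2353
2: (26 − 30.6)²/30.6 = 21.16/30.6 = 0.6915
3: (37 − 35.7)²/35.7 = 1.69/35.7 = 0.0473
≥4: (82 − 81.6)²/81.6 = 0.16/81.6 = 0.0020
Sum = 1.135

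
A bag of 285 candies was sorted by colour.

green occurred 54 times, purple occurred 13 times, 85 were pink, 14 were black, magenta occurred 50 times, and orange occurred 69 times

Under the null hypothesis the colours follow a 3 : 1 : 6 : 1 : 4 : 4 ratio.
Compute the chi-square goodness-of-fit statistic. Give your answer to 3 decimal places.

Ratio total = 19. Expected counts: 285×3/19 = 45, 285×1/19 = 15, 285×6/19 = 90, 285×1/19 = 15, 285×4/19 = 60, 285×4/19 = 60.
χ² = (54−45)²/45 + (13−15)²/15 + (85−90)²/90 + (14−15)²/15 + (50−60)²/60 + (69−60)²/60
   = 1.8000 + 0.2667 + 0.2778 + 0.0667 + 1.6667 + 1.3500
Sum = 5.428

5.428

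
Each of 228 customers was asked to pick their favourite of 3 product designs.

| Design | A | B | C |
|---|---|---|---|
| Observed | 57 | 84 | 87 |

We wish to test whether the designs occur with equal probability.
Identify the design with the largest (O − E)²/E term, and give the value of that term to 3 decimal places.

A, 4.750

Expected count for each of the 3 categories: 228/3 = 76.
cat         O        E   (O−E)²/E
A          57       76     4.7500
B          84       76     0.8421
C          87       76     1.5921
The largest term is for A: 4.750.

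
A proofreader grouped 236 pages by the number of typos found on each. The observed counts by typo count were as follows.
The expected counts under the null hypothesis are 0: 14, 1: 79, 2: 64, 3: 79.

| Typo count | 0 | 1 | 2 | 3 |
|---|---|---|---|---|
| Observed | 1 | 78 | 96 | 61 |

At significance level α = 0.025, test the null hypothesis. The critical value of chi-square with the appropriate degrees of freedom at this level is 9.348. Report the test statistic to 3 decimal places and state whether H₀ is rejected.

cat         O        E   (O−E)²/E
0           1       14    12.0714
1          78       79     0.0127
2          96       64    16.0000
3          61       79     4.1013
Sum = 32.185
df = 3. Since 32.185 > 9.348, we reject H₀.

32.185; reject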